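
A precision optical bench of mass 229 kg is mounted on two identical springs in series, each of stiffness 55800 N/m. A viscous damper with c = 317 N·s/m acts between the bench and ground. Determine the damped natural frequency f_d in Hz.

1.75 Hz

Series springs: 1/k_eq = 2/55800, so k_eq = 55800/2 = 27900 N/m.
ω_n = √(k_eq/m) = √(27900/229) = 11.04 rad/s.
Critical damping c_c = 2√(k_eq·m) = 2√(27900 × 229) = 5055 N·s/m, so ζ = c/c_c = 317/5055 = 0.06271.
ω_d = ω_n√(1 − ζ²) = 11.04 × √(1 − 0.00393) = 11.02 rad/s.
f_d = ω_d/(2π) = 1.753 Hz.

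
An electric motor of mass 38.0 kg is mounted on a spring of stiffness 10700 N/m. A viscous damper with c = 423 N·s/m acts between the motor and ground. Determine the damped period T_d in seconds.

0.397 s

ω_n = √(k/m) = √(10700/38.0) = 16.78 rad/s.
Critical damping c_c = 2√(k·m) = 2√(10700 × 38.0) = 1275 N·s/m, so ζ = c/c_c = 423/1275 = 0.3317.
ω_d = ω_n√(1 − ζ²) = 16.78 × √(1 − 0.110) = 15.83 rad/s.
T_d = 2π/ω_d = 0.3969 s.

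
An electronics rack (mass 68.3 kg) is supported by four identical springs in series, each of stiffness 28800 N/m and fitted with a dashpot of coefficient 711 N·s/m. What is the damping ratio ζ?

Series springs: 1/k_eq = 4/28800, so k_eq = 28800/4 = 7200 N/m.
ω_n = √(k_eq/m) = √(7200/68.3) = 10.27 rad/s.
Critical damping c_c = 2√(k_eq·m) = 2√(7200 × 68.3) = 1403 N·s/m, so ζ = c/c_c = 711/1403 = 0.5069.

0.507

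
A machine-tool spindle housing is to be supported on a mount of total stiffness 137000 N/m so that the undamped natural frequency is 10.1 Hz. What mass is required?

ω_n = 2πf_n = 2π × 10.1 = 63.46 rad/s.
m = k/ω_n² = 137000/63.46² = 137000/4027 = 34.02 kg.

34.0 kg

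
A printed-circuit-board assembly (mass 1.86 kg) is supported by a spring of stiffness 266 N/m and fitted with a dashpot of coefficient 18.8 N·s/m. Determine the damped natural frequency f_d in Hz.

1.72 Hz

ω_n = √(k/m) = √(266.0/1.86) = 11.96 rad/s.
Critical damping c_c = 2√(k·m) = 2√(266.0 × 1.86) = 44.49 N·s/m, so ζ = c/c_c = 18.8/44.49 = 0.4226.
ω_d = ω_n√(1 − ζ²) = 11.96 × √(1 − 0.179) = 10.84 rad/s.
f_d = ω_d/(2π) = 1.725 Hz.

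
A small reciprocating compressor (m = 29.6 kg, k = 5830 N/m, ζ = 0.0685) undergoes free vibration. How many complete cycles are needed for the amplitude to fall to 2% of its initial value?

10 cycles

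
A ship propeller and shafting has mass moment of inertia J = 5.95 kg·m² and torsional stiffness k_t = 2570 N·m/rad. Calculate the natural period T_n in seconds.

ω_n = √(k_t/J) = √(2570/5.95) = √431.9 = 20.78 rad/s.
T_n = 2π/ω_n = 6.283/20.78 = 0.3023 s.

0.302 s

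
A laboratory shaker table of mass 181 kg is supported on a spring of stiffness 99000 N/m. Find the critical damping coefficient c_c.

8470 N·s/m

c_c = 2√(k·m) = 2√(99000 × 181) = 2 × 4233 = 8466 N·s/m.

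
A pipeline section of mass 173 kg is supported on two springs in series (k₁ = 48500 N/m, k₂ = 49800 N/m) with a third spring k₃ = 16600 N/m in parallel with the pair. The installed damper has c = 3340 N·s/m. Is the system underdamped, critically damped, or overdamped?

underdamped

Series pair: k_s = k₁k₂/(k₁+k₂) = (48500)(49800)/(48500 + 49800) = 24570 N/m. In parallel with k₃: k_eq = 24570 + 16600 = 41170 N/m.
c_c = 2√(k_eq·m) = 5338 N·s/m; ζ = c/c_c = 3340/5338 = 0.626.
Since ζ < 1 the system is underdamped.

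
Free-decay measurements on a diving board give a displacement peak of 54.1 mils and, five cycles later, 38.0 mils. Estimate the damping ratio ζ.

Logarithmic decrement δ = (1/n)·ln(x₀/x_n) = (1/5)·ln(54.1/38.0) = (1/5)·ln(1.424) = 0.07065.
ζ = δ/√(4π² + δ²) = 0.07065/√(39.48 + 0.00499) = 0.07065/6.284 = 0.01124.

0.0112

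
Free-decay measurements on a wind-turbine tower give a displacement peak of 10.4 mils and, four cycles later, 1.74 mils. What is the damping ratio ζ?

0.0710

Logarithmic decrement δ = (1/n)·ln(x₀/x_n) = (1/4)·ln(10.4/1.74) = (1/4)·ln(5.977) = 0.4470.
ζ = δ/√(4π² + δ²) = 0.4470/√(39.48 + 0.200) = 0.4470/6.299 = 0.07096.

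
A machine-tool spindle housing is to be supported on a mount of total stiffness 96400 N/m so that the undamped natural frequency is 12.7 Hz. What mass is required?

15.1 kg

ω_n = 2πf_n = 2π × 12.7 = 79.80 rad/s.
m = k/ω_n² = 96400/79.80² = 96400/6367 = 15.14 kg.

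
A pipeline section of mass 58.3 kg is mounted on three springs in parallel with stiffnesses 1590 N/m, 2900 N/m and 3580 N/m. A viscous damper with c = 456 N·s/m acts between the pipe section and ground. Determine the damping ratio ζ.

0.332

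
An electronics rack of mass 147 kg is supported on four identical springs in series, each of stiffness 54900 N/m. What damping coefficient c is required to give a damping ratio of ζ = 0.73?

2070 N·s/m

Series springs: 1/k_eq = 4/54900, so k_eq = 54900/4 = 13720 N/m.
c_c = 2√(k_eq·m) = 2√(13720 × 147) = 2841 N·s/m.
c = ζ·c_c = 0.73 × 2841 = 2074 N·s/m.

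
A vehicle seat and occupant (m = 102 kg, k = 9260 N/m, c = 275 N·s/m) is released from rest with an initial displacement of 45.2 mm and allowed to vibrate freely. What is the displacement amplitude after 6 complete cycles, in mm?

ζ = c/(2√(km)) = 275/(2√(9260 × 102)) = 275/1944 = 0.1415.
Logarithmic decrement δ = 2πζ/√(1 − ζ²) = 2π × 0.1415/√(1 − 0.0200) = 0.8980.
After n cycles, x_n/x₀ = e^(−nδ), so x_6 = 45.2 × e^(−6 × 0.8980) = 45.2 × 0.004572 = 0.2066 mm.

0.207 mm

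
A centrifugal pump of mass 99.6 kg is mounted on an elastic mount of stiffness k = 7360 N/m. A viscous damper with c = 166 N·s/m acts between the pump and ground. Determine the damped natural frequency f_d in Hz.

1.36 Hz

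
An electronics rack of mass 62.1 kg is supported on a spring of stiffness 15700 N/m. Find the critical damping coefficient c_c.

1970 N·s/m

c_c = 2√(k·m) = 2√(15700 × 62.1) = 2 × 987.4 = 1975 N·s/m.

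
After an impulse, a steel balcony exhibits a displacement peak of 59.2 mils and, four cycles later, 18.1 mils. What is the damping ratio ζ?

Logarithmic decrement δ = (1/n)·ln(x₀/x_n) = (1/4)·ln(59.2/18.1) = (1/4)·ln(3.271) = 0.2963.
ζ = δ/√(4π² + δ²) = 0.2963/√(39.48 + 0.0878) = 0.2963/6.290 = 0.04710.

0.0471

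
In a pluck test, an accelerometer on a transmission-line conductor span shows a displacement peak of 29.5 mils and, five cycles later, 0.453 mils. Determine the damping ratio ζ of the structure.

0.132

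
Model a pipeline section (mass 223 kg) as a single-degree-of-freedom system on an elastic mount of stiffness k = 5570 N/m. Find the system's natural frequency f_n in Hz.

ω_n = √(k/m) = √(5570/223) = √24.98 = 4.998 rad/s.
f_n = ω_n/(2π) = 4.998/6.283 = 0.7954 Hz.

0.795 Hz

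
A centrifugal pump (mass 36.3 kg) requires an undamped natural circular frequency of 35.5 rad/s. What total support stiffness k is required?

45700 N/m

k = m·ω_n² = 36.3 × 35.50² = 36.3 × 1260 = 45750 N/m.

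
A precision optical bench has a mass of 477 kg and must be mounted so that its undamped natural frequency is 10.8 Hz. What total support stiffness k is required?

ω_n = 2πf_n = 2π × 10.8 = 67.86 rad/s.
k = m·ω_n² = 477 × 67.86² = 477 × 4605 = 2196000 N/m.

2200000 N/m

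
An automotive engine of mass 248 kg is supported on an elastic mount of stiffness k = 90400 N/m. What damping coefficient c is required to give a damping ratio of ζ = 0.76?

7200 N·s/m

c_c = 2√(k·m) = 2√(90400 × 248) = 9470 N·s/m.
c = ζ·c_c = 0.76 × 9470 = 7197 N·s/m.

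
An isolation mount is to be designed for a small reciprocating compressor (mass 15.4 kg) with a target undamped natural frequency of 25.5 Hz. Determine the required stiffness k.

395000 N/m

ω_n = 2πf_n = 2π × 25.5 = 160.2 rad/s.
k = m·ω_n² = 15.4 × 160.2² = 15.4 × 25670 = 395300 N/m.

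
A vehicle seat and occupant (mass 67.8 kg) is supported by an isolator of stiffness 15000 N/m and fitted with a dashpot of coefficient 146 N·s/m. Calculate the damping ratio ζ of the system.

0.0724

ω_n = √(k/m) = √(15000/67.8) = 14.87 rad/s.
Critical damping c_c = 2√(k·m) = 2√(15000 × 67.8) = 2017 N·s/m, so ζ = c/c_c = 146/2017 = 0.07239.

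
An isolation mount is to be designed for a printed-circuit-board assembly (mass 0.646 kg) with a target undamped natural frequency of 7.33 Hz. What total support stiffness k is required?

1370 N/m

ω_n = 2πf_n = 2π × 7.33 = 46.06 rad/s.
k = m·ω_n² = 0.646 × 46.06² = 0.646 × 2121 = 1370 N/m.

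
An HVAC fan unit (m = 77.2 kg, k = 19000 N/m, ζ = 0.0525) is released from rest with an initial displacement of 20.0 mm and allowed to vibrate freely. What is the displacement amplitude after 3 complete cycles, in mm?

7.42 mm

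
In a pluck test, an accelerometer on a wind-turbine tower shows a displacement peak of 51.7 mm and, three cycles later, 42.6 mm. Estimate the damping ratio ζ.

Logarithmic decrement δ = (1/n)·ln(x₀/x_n) = (1/3)·ln(51.7/42.6) = (1/3)·ln(1.214) = 0.06453.
ζ = δ/√(4π² + δ²) = 0.06453/√(39.48 + 0.00416) = 0.06453/6.284 = 0.01027.

0.0103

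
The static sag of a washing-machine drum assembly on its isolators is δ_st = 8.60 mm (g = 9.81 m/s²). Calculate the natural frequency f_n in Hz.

5.38 Hz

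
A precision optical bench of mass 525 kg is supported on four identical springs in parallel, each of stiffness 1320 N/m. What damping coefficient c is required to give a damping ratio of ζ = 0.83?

Parallel springs add: k_eq = 4 × 1320 = 5280 N/m.
c_c = 2√(k_eq·m) = 2√(5280 × 525) = 3330 N·s/m.
c = ζ·c_c = 0.83 × 3330 = 2764 N·s/m.

2760 N·s/m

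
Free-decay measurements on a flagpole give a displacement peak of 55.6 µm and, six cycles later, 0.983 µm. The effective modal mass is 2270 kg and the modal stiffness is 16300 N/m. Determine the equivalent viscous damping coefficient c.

1290 N·s/m

Logarithmic decrement δ = (1/n)·ln(x₀/x_n) = (1/6)·ln(55.6/0.983) = (1/6)·ln(56.56) = 0.6726.
ζ = δ/√(4π² + δ²) = 0.6726/√(39.48 + 0.452) = 0.6726/6.319 = 0.1064.
c = ζ · 2√(km) = 0.1064 × 2√(16300 × 2270) = 0.1064 × 12170 = 1295 N·s/m.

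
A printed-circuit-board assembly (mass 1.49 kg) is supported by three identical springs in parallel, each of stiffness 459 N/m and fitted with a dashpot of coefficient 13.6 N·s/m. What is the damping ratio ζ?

Parallel springs add: k_eq = 3 × 459 = 1377 N/m.
ω_n = √(k_eq/m) = √(1377/1.49) = 30.40 rad/s.
Critical damping c_c = 2√(k_eq·m) = 2√(1377 × 1.49) = 90.59 N·s/m, so ζ = c/c_c = 13.6/90.59 = 0.1501.

0.150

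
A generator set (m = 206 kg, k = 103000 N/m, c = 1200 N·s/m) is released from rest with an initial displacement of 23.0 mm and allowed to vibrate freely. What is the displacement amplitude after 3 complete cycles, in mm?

1.93 mm

ζ = c/(2√(km)) = 1200/(2√(103000 × 206)) = 1200/9213 = 0.1303.
Logarithmic decrement δ = 2πζ/√(1 − ζ²) = 2π × 0.1303/√(1 − 0.0170) = 0.8255.
After n cycles, x_n/x₀ = e^(−nδ), so x_3 = 23.0 × e^(−3 × 0.8255) = 23.0 × 0.08405 = 1.933 mm.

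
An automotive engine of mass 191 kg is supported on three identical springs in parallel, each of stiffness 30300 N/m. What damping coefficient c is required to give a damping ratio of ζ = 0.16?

1330 N·s/m

Parallel springs add: k_eq = 3 × 30300 = 90900 N/m.
c_c = 2√(k_eq·m) = 2√(90900 × 191) = 8334 N·s/m.
c = ζ·c_c = 0.16 × 8334 = 1333 N·s/m.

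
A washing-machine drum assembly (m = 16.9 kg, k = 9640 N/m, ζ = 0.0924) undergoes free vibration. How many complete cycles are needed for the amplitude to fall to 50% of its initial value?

2 cycles

Logarithmic decrement δ = 2πζ/√(1 − ζ²) = 2π × 0.09240/√(1 − 0.00854) = 0.5831.
x_n/x₀ = e^(−nδ) ≤ 0.5; take ln: n ≥ ln(1/0.5)/δ = 0.6931/0.5831 = 1.189.
So 2 complete cycles are required.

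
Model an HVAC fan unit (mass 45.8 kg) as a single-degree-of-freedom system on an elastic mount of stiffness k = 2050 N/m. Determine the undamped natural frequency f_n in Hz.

1.06 Hz

ω_n = √(k/m) = √(2050/45.8) = √44.76 = 6.690 rad/s.
f_n = ω_n/(2π) = 6.690/6.283 = 1.065 Hz.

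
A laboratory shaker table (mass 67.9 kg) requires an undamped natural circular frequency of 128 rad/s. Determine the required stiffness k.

1110000 N/m

k = m·ω_n² = 67.9 × 128.0² = 67.9 × 16380 = 1112000 N/m.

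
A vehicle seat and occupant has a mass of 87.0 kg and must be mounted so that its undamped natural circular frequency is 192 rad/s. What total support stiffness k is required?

k = m·ω_n² = 87.0 × 192.0² = 87.0 × 36860 = 3207000 N/m.

3210000 N/m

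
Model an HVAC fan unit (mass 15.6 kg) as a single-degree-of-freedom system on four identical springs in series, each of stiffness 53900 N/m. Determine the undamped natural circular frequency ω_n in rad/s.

29.4 rad/s

Series springs: 1/k_eq = 4/53900, so k_eq = 53900/4 = 13480 N/m.
ω_n = √(k_eq/m) = √(13480/15.6) = √863.8 = 29.39 rad/s.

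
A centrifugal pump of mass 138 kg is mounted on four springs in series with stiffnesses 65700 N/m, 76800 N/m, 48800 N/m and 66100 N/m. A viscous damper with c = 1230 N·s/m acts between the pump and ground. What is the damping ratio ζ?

0.418

Series springs: 1/k_eq = 1/65700 + 1/76800 + 1/48800 + 1/66100 = 6.386×10^-5, so k_eq = 15660 N/m.
ω_n = √(k_eq/m) = √(15660/138) = 10.65 rad/s.
Critical damping c_c = 2√(k_eq·m) = 2√(15660 × 138) = 2940 N·s/m, so ζ = c/c_c = 1230/2940 = 0.4184.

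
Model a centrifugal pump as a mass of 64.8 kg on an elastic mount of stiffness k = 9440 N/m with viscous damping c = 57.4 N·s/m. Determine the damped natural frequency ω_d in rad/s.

12.1 rad/s

ω_n = √(k/m) = √(9440/64.8) = 12.07 rad/s.
Critical damping c_c = 2√(k·m) = 2√(9440 × 64.8) = 1564 N·s/m, so ζ = c/c_c = 57.4/1564 = 0.03670.
ω_d = ω_n√(1 − ζ²) = 12.07 × √(1 − 0.00135) = 12.06 rad/s.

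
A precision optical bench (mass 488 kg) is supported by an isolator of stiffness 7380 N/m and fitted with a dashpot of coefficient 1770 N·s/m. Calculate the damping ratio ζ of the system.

0.466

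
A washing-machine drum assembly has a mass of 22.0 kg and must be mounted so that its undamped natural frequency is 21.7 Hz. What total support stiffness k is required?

409000 N/m

ω_n = 2πf_n = 2π × 21.7 = 136.3 rad/s.
k = m·ω_n² = 22.0 × 136.3² = 22.0 × 18590 = 409000 N/m.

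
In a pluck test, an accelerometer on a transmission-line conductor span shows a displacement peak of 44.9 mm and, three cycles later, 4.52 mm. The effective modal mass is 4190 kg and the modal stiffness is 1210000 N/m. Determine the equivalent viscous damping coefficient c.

17200 N·s/m

Logarithmic decrement δ = (1/n)·ln(x₀/x_n) = (1/3)·ln(44.9/4.52) = (1/3)·ln(9.934) = 0.7653.
ζ = δ/√(4π² + δ²) = 0.7653/√(39.48 + 0.586) = 0.7653/6.330 = 0.1209.
c = ζ · 2√(km) = 0.1209 × 2√(1210000 × 4190) = 0.1209 × 142400 = 17220 N·s/m.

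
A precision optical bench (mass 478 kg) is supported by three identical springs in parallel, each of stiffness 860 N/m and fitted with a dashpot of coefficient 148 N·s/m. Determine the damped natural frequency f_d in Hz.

Parallel springs add: k_eq = 3 × 860 = 2580 N/m.
ω_n = √(k_eq/m) = √(2580/478) = 2.323 rad/s.
Critical damping c_c = 2√(k_eq·m) = 2√(2580 × 478) = 2221 N·s/m, so ζ = c/c_c = 148/2221 = 0.06664.
ω_d = ω_n√(1 − ζ²) = 2.323 × √(1 − 0.00444) = 2.318 rad/s.
f_d = ω_d/(2π) = 0.3689 Hz.

0.369 Hz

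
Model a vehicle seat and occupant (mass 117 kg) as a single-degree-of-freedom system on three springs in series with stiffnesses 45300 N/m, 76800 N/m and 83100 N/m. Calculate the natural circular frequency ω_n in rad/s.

13.5 rad/s

Series springs: 1/k_eq = 1/45300 + 1/76800 + 1/83100 = 4.713×10^-5, so k_eq = 21220 N/m.
ω_n = √(k_eq/m) = √(21220/117) = √181.4 = 13.47 rad/s.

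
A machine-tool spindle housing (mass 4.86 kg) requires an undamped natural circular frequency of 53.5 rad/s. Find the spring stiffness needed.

13900 N/m

k = m·ω_n² = 4.86 × 53.50² = 4.86 × 2862 = 13910 N/m.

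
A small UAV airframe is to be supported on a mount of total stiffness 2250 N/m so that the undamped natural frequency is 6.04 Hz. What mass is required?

1.56 kg

ω_n = 2πf_n = 2π × 6.04 = 37.95 rad/s.
m = k/ω_n² = 2250/37.95² = 2250/1440 = 1.562 kg.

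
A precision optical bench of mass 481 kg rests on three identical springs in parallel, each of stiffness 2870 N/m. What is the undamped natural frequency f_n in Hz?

Parallel springs add: k_eq = 3 × 2870 = 8610 N/m.
ω_n = √(k_eq/m) = √(8610/481) = √17.90 = 4.231 rad/s.
f_n = ω_n/(2π) = 4.231/6.283 = 0.6734 Hz.

0.673 Hz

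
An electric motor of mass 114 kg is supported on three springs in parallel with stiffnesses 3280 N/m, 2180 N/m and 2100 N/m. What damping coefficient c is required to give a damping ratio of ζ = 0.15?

279 N·s/m

Parallel springs add: k_eq = 3280 + 2180 + 2100 = 7560 N/m.
c_c = 2√(k_eq·m) = 2√(7560 × 114) = 1857 N·s/m.
c = ζ·c_c = 0.15 × 1857 = 278.5 N·s/m.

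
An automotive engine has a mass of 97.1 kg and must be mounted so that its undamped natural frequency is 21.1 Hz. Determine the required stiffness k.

ω_n = 2πf_n = 2π × 21.1 = 132.6 rad/s.
k = m·ω_n² = 97.1 × 132.6² = 97.1 × 17580 = 1707000 N/m.

1710000 N/m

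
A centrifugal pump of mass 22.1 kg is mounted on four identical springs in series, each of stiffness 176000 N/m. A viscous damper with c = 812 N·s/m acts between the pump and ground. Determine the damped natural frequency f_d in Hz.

6.47 Hz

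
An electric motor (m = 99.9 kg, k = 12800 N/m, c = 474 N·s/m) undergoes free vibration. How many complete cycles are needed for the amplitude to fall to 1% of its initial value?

ζ = c/(2√(km)) = 474/(2√(12800 × 99.9)) = 474/2262 = 0.2096.
Logarithmic decrement δ = 2πζ/√(1 − ζ²) = 2π × 0.2096/√(1 − 0.0439) = 1.347.
x_n/x₀ = e^(−nδ) ≤ 0.01; take ln: n ≥ ln(1/0.01)/δ = 4.605/1.347 = 3.419.
So 4 complete cycles are required.

4 cycles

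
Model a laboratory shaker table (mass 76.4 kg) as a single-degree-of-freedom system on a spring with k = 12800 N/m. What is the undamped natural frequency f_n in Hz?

2.06 Hz

ω_n = √(k/m) = √(12800/76.4) = √167.5 = 12.94 rad/s.
f_n = ω_n/(2π) = 12.94/6.283 = 2.060 Hz.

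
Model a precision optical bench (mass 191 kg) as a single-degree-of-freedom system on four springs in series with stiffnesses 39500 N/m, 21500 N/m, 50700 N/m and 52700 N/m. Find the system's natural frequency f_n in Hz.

1.10 Hz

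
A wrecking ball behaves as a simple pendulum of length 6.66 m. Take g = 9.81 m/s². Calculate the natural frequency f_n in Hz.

0.193 Hz

For a simple pendulum ω_n = √(g/L) = √(9.81/6.66) = √1.473 = 1.214 rad/s.
f_n = ω_n/(2π) = 1.214/6.283 = 0.1932 Hz.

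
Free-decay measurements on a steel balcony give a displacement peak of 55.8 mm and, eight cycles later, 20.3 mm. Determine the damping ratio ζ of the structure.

Logarithmic decrement δ = (1/n)·ln(x₀/x_n) = (1/8)·ln(55.8/20.3) = (1/8)·ln(2.749) = 0.1264.
ζ = δ/√(4π² + δ²) = 0.1264/√(39.48 + 0.0160) = 0.1264/6.284 = 0.02011.

0.0201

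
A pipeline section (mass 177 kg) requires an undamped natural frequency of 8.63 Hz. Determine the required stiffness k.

ω_n = 2πf_n = 2π × 8.63 = 54.22 rad/s.
k = m·ω_n² = 177 × 54.22² = 177 × 2940 = 520400 N/m.

520000 N/m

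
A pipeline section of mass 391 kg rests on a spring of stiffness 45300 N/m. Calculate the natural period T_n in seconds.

0.584 s

ω_n = √(k/m) = √(45300/391) = √115.9 = 10.76 rad/s.
T_n = 2π/ω_n = 6.283/10.76 = 0.5837 s.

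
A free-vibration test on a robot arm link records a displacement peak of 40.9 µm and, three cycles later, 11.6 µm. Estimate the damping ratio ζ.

0.0667

Logarithmic decrement δ = (1/n)·ln(x₀/x_n) = (1/3)·ln(40.9/11.6) = (1/3)·ln(3.526) = 0.4200.
ζ = δ/√(4π² + δ²) = 0.4200/√(39.48 + 0.176) = 0.4200/6.297 = 0.06670.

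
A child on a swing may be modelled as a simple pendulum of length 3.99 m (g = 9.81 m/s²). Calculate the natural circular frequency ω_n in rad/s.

For a simple pendulum ω_n = √(g/L) = √(9.81/3.99) = √2.459 = 1.568 rad/s.

1.57 rad/s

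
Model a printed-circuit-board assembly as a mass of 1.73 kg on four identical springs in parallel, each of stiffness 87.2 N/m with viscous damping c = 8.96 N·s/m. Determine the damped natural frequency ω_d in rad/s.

14.0 rad/s

Parallel springs add: k_eq = 4 × 87.2 = 348.8 N/m.
ω_n = √(k_eq/m) = √(348.8/1.73) = 14.20 rad/s.
Critical damping c_c = 2√(k_eq·m) = 2√(348.8 × 1.73) = 49.13 N·s/m, so ζ = c/c_c = 8.96/49.13 = 0.1824.
ω_d = ω_n√(1 − ζ²) = 14.20 × √(1 − 0.0333) = 13.96 rad/s.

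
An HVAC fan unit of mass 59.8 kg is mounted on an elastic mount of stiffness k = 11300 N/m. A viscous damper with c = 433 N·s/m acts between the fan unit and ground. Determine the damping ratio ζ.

ω_n = √(k/m) = √(11300/59.8) = 13.75 rad/s.
Critical damping c_c = 2√(k·m) = 2√(11300 × 59.8) = 1644 N·s/m, so ζ = c/c_c = 433/1644 = 0.2634.

0.263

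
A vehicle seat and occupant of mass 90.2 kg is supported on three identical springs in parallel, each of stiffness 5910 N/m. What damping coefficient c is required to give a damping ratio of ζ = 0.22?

Parallel springs add: k_eq = 3 × 5910 = 17730 N/m.
c_c = 2√(k_eq·m) = 2√(17730 × 90.2) = 2529 N·s/m.
c = ζ·c_c = 0.22 × 2529 = 556.4 N·s/m.

556 N·s/m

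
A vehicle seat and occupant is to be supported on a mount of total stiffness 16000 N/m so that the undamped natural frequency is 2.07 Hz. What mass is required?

ω_n = 2πf_n = 2π × 2.07 = 13.01 rad/s.
m = k/ω_n² = 16000/13.01² = 16000/169.2 = 94.58 kg.

94.6 kg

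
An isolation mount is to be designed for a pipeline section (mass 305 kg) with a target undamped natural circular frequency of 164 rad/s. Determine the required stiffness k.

k = m·ω_n² = 305 × 164.0² = 305 × 26900 = 8203000 N/m.

8200000 N/m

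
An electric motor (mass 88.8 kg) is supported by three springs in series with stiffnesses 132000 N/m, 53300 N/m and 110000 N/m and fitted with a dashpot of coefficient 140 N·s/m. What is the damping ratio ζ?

Series springs: 1/k_eq = 1/132000 + 1/53300 + 1/110000 = 3.543×10^-5, so k_eq = 28230 N/m.
ω_n = √(k_eq/m) = √(28230/88.8) = 17.83 rad/s.
Critical damping c_c = 2√(k_eq·m) = 2√(28230 × 88.8) = 3166 N·s/m, so ζ = c/c_c = 140/3166 = 0.04421.

0.0442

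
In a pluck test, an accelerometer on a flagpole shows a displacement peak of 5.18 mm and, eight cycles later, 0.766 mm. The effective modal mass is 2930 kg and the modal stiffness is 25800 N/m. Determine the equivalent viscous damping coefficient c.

Logarithmic decrement δ = (1/n)·ln(x₀/x_n) = (1/8)·ln(5.18/0.766) = (1/8)·ln(6.762) = 0.2389.
ζ = δ/√(4π² + δ²) = 0.2389/√(39.48 + 0.0571) = 0.2389/6.288 = 0.03800.
c = ζ · 2√(km) = 0.03800 × 2√(25800 × 2930) = 0.03800 × 17390 = 660.7 N·s/m.

661 N·s/m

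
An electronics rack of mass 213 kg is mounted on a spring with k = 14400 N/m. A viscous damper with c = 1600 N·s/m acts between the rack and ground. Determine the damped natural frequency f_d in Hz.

ω_n = √(k/m) = √(14400/213) = 8.222 rad/s.
Critical damping c_c = 2√(k·m) = 2√(14400 × 213) = 3503 N·s/m, so ζ = c/c_c = 1600/3503 = 0.4568.
ω_d = ω_n√(1 − ζ²) = 8.222 × √(1 − 0.209) = 7.314 rad/s.
f_d = ω_d/(2π) = 1.164 Hz.

1.16 Hz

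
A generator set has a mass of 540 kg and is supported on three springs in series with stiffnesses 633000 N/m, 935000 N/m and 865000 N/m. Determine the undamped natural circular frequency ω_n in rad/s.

Series springs: 1/k_eq = 1/633000 + 1/935000 + 1/865000 = 3.805×10^-6, so k_eq = 262800 N/m.
ω_n = √(k_eq/m) = √(262800/540) = √486.6 = 22.06 rad/s.

22.1 rad/s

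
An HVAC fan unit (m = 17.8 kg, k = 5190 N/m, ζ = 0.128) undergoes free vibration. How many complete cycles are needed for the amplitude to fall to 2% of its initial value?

5 cycles

Logarithmic decrement δ = 2πζ/√(1 − ζ²) = 2π × 0.1280/√(1 − 0.0164) = 0.8109.
x_n/x₀ = e^(−nδ) ≤ 0.02; take ln: n ≥ ln(1/0.02)/δ = 3.912/0.8109 = 4.824.
So 5 complete cycles are required.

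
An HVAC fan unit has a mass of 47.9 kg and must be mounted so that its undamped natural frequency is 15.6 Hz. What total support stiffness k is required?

460000 N/m

ω_n = 2πf_n = 2π × 15.6 = 98.02 rad/s.
k = m·ω_n² = 47.9 × 98.02² = 47.9 × 9607 = 460200 N/m.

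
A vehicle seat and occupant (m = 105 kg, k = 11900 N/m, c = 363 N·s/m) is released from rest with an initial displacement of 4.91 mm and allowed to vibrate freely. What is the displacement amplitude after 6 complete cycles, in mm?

0.00993 mm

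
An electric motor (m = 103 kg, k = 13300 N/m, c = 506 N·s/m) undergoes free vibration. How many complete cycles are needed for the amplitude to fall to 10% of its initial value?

2 cycles

ζ = c/(2√(km)) = 506/(2√(13300 × 103)) = 506/2341 = 0.2162.
Logarithmic decrement δ = 2πζ/√(1 − ζ²) = 2π × 0.2162/√(1 − 0.0467) = 1.391.
x_n/x₀ = e^(−nδ) ≤ 0.1; take ln: n ≥ ln(1/0.1)/δ = 2.303/1.391 = 1.655.
So 2 complete cycles are required.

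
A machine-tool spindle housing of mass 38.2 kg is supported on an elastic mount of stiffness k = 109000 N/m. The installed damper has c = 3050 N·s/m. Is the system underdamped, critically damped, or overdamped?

underdamped

c_c = 2√(k·m) = 4081 N·s/m; ζ = c/c_c = 3050/4081 = 0.747.
Since ζ < 1 the system is underdamped.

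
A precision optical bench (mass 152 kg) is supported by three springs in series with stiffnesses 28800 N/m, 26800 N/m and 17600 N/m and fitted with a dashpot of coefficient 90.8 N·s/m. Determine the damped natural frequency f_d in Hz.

1.14 Hz

Series springs: 1/k_eq = 1/28800 + 1/26800 + 1/17600 = 0.0001289, so k_eq = 7761 N/m.
ω_n = √(k_eq/m) = √(7761/152) = 7.145 rad/s.
Critical damping c_c = 2√(k_eq·m) = 2√(7761 × 152) = 2172 N·s/m, so ζ = c/c_c = 90.8/2172 = 0.04180.
ω_d = ω_n√(1 − ζ²) = 7.145 × √(1 − 0.00175) = 7.139 rad/s.
f_d = ω_d/(2π) = 1.136 Hz.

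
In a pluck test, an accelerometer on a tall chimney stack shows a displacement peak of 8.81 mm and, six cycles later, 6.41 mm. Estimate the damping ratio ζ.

Logarithmic decrement δ = (1/n)·ln(x₀/x_n) = (1/6)·ln(8.81/6.41) = (1/6)·ln(1.374) = 0.05300.
ζ = δ/√(4π² + δ²) = 0.05300/√(39.48 + 0.00281) = 0.05300/6.283 = 0.008436.

0.00844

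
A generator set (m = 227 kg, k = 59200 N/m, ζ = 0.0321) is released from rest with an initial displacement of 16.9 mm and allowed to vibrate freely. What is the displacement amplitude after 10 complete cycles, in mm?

Logarithmic decrement δ = 2πζ/√(1 − ζ²) = 2π × 0.03210/√(1 − 0.00103) = 0.2018.
After n cycles, x_n/x₀ = e^(−nδ), so x_10 = 16.9 × e^(−10 × 0.2018) = 16.9 × 0.1329 = 2.246 mm.

2.25 mm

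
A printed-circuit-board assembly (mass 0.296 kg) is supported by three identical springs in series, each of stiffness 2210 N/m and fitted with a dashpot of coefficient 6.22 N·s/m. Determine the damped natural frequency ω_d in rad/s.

48.8 rad/s

Series springs: 1/k_eq = 3/2210, so k_eq = 2210/3 = 736.7 N/m.
ω_n = √(k_eq/m) = √(736.7/0.296) = 49.89 rad/s.
Critical damping c_c = 2√(k_eq·m) = 2√(736.7 × 0.296) = 29.53 N·s/m, so ζ = c/c_c = 6.22/29.53 = 0.2106.
ω_d = ω_n√(1 − ζ²) = 49.89 × √(1 − 0.0444) = 48.77 rad/s.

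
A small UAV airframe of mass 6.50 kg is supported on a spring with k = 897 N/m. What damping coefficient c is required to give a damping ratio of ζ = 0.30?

c_c = 2√(k·m) = 2√(897.0 × 6.50) = 152.7 N·s/m.
c = ζ·c_c = 0.30 × 152.7 = 45.81 N·s/m.

45.8 N·s/m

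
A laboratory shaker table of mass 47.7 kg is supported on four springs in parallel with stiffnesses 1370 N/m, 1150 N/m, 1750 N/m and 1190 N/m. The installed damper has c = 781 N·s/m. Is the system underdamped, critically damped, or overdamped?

Parallel springs add: k_eq = 1370 + 1150 + 1750 + 1190 = 5460 N/m.
c_c = 2√(k_eq·m) = 1021 N·s/m; ζ = c/c_c = 781/1021 = 0.765.
Since ζ < 1 the system is underdamped.

underdamped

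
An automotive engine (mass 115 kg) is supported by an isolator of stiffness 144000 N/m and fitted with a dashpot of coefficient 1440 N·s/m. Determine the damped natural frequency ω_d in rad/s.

ω_n = √(k/m) = √(144000/115) = 35.39 rad/s.
Critical damping c_c = 2√(k·m) = 2√(144000 × 115) = 8139 N·s/m, so ζ = c/c_c = 1440/8139 = 0.1769.
ω_d = ω_n√(1 − ζ²) = 35.39 × √(1 − 0.0313) = 34.83 rad/s.

34.8 rad/s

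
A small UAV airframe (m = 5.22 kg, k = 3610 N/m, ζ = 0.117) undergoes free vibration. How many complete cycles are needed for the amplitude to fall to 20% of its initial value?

3 cycles

Logarithmic decrement δ = 2πζ/√(1 − ζ²) = 2π × 0.1170/√(1 − 0.0137) = 0.7402.
x_n/x₀ = e^(−nδ) ≤ 0.2; take ln: n ≥ ln(1/0.2)/δ = 1.609/0.7402 = 2.174.
So 3 complete cycles are required.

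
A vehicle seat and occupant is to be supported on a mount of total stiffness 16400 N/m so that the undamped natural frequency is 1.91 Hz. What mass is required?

ω_n = 2πf_n = 2π × 1.91 = 12.00 rad/s.
m = k/ω_n² = 16400/12.00² = 16400/144.0 = 113.9 kg.

114 kg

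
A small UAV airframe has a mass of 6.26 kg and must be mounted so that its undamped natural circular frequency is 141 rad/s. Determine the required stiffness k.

k = m·ω_n² = 6.26 × 141.0² = 6.26 × 19880 = 124500 N/m.

124000 N/m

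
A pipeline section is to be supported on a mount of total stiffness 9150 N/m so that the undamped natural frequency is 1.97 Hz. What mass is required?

59.7 kg

ω_n = 2πf_n = 2π × 1.97 = 12.38 rad/s.
m = k/ω_n² = 9150/12.38² = 9150/153.2 = 59.72 kg.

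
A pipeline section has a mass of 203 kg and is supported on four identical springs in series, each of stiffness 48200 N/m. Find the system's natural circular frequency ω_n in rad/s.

7.70 rad/s

Series springs: 1/k_eq = 4/48200, so k_eq = 48200/4 = 12050 N/m.
ω_n = √(k_eq/m) = √(12050/203) = √59.36 = 7.705 rad/s.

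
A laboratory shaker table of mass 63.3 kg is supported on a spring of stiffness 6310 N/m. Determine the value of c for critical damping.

1260 N·s/m

c_c = 2√(k·m) = 2√(6310 × 63.3) = 2 × 632.0 = 1264 N·s/m.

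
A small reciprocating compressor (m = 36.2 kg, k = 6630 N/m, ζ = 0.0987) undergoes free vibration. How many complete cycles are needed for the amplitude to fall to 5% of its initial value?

Logarithmic decrement δ = 2πζ/√(1 − ζ²) = 2π × 0.09870/√(1 − 0.00974) = 0.6232.
x_n/x₀ = e^(−nδ) ≤ 0.05; take ln: n ≥ ln(1/0.05)/δ = 2.996/0.6232 = 4.807.
So 5 complete cycles are required.

5 cycles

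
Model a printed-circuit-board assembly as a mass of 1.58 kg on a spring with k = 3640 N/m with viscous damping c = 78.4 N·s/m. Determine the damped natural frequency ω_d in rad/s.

ω_n = √(k/m) = √(3640/1.58) = 48.00 rad/s.
Critical damping c_c = 2√(k·m) = 2√(3640 × 1.58) = 151.7 N·s/m, so ζ = c/c_c = 78.4/151.7 = 0.5169.
ω_d = ω_n√(1 − ζ²) = 48.00 × √(1 − 0.267) = 41.09 rad/s.

41.1 rad/s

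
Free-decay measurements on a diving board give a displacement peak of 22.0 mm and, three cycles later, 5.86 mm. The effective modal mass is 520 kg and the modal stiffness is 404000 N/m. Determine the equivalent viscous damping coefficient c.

Logarithmic decrement δ = (1/n)·ln(x₀/x_n) = (1/3)·ln(22.0/5.86) = (1/3)·ln(3.754) = 0.4410.
ζ = δ/√(4π² + δ²) = 0.4410/√(39.48 + 0.194) = 0.4410/6.299 = 0.07001.
c = ζ · 2√(km) = 0.07001 × 2√(404000 × 520) = 0.07001 × 28990 = 2029 N·s/m.

2030 N·s/m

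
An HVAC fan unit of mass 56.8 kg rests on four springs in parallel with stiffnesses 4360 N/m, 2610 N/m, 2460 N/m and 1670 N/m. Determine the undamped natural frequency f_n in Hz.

Parallel springs add: k_eq = 4360 + 2610 + 2460 + 1670 = 11100 N/m.
ω_n = √(k_eq/m) = √(11100/56.8) = √195.4 = 13.98 rad/s.
f_n = ω_n/(2π) = 13.98/6.283 = 2.225 Hz.

2.22 Hz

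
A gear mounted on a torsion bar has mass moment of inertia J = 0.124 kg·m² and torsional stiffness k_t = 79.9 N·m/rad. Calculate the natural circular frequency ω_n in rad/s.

25.4 rad/s

ω_n = √(k_t/J) = √(79.9/0.124) = √644.4 = 25.38 rad/s.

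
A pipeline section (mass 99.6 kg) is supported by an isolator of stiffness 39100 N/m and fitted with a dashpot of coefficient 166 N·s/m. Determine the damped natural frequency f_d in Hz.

ω_n = √(k/m) = √(39100/99.6) = 19.81 rad/s.
Critical damping c_c = 2√(k·m) = 2√(39100 × 99.6) = 3947 N·s/m, so ζ = c/c_c = 166/3947 = 0.04206.
ω_d = ω_n√(1 − ζ²) = 19.81 × √(1 − 0.00177) = 19.80 rad/s.
f_d = ω_d/(2π) = 3.151 Hz.

3.15 Hz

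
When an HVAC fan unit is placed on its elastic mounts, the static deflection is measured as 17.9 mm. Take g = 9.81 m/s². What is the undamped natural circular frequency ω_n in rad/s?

23.4 rad/s

ω_n = √(g/δ_st) = √(9.81/0.0179) = √548.0 = 23.41 rad/s.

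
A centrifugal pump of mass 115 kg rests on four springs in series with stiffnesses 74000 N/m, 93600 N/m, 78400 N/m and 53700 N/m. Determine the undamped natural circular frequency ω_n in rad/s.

Series springs: 1/k_eq = 1/74000 + 1/93600 + 1/78400 + 1/53700 = 5.557×10^-5, so k_eq = 17990 N/m.
ω_n = √(k_eq/m) = √(17990/115) = √156.5 = 12.51 rad/s.

12.5 rad/s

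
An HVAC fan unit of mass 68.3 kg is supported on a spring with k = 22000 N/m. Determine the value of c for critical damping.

2450 N·s/m

c_c = 2√(k·m) = 2√(22000 × 68.3) = 2 × 1226 = 2452 N·s/m.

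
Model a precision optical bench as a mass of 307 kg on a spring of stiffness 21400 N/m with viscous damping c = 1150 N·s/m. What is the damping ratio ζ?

0.224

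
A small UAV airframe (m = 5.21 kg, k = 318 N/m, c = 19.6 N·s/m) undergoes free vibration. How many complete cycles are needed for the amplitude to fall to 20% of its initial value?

2 cycles

ζ = c/(2√(km)) = 19.6/(2√(318 × 5.21)) = 19.6/81.41 = 0.2408.
Logarithmic decrement δ = 2πζ/√(1 − ζ²) = 2π × 0.2408/√(1 − 0.0580) = 1.559.
x_n/x₀ = e^(−nδ) ≤ 0.2; take ln: n ≥ ln(1/0.2)/δ = 1.609/1.559 = 1.033.
So 2 complete cycles are required.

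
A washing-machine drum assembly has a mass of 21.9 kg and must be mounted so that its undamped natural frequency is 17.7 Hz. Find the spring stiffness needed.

271000 N/m

ω_n = 2πf_n = 2π × 17.7 = 111.2 rad/s.
k = m·ω_n² = 21.9 × 111.2² = 21.9 × 12370 = 270900 N/m.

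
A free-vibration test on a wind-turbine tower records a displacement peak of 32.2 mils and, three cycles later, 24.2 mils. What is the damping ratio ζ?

0.0152

Logarithmic decrement δ = (1/n)·ln(x₀/x_n) = (1/3)·ln(32.2/24.2) = (1/3)·ln(1.331) = 0.09520.
ζ = δ/√(4π² + δ²) = 0.09520/√(39.48 + 0.00906) = 0.09520/6.284 = 0.01515.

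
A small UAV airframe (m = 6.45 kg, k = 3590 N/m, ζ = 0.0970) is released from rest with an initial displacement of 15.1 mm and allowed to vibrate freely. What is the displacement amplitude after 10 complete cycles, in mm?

0.0331 mm

Logarithmic decrement δ = 2πζ/√(1 − ζ²) = 2π × 0.09700/√(1 − 0.00941) = 0.6124.
After n cycles, x_n/x₀ = e^(−nδ), so x_10 = 15.1 × e^(−10 × 0.6124) = 15.1 × 0.002191 = 0.03308 mm.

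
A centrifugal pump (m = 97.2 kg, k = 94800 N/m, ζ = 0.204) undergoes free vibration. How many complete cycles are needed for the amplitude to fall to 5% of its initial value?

3 cycles

Logarithmic decrement δ = 2πζ/√(1 − ζ²) = 2π × 0.2040/√(1 − 0.0416) = 1.309.
x_n/x₀ = e^(−nδ) ≤ 0.05; take ln: n ≥ ln(1/0.05)/δ = 2.996/1.309 = 2.288.
So 3 complete cycles are required.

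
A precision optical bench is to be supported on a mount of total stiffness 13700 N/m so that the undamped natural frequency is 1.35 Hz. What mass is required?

190 kg

ω_n = 2πf_n = 2π × 1.35 = 8.482 rad/s.
m = k/ω_n² = 13700/8.482² = 13700/71.95 = 190.4 kg.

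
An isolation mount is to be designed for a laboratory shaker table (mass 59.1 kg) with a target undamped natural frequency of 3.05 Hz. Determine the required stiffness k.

ω_n = 2πf_n = 2π × 3.05 = 19.16 rad/s.
k = m·ω_n² = 59.1 × 19.16² = 59.1 × 367.2 = 21700 N/m.

21700 N/m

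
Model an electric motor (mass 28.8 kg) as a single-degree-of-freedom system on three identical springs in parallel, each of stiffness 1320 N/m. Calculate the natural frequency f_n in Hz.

Parallel springs add: k_eq = 3 × 1320 = 3960 N/m.
ω_n = √(k_eq/m) = √(3960/28.8) = √137.5 = 11.73 rad/s.
f_n = ω_n/(2π) = 11.73/6.283 = 1.866 Hz.

1.87 Hz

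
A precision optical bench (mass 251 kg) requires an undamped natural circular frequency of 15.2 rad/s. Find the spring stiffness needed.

58000 N/m

k = m·ω_n² = 251 × 15.20² = 251 × 231.0 = 57990 N/m.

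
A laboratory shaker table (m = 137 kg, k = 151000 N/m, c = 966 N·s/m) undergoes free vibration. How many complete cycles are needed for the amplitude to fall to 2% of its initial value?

ζ = c/(2√(km)) = 966/(2√(151000 × 137)) = 966/9097 = 0.1062.
Logarithmic decrement δ = 2πζ/√(1 − ζ²) = 2π × 0.1062/√(1 − 0.0113) = 0.6710.
x_n/x₀ = e^(−nδ) ≤ 0.02; take ln: n ≥ ln(1/0.02)/δ = 3.912/0.6710 = 5.830.
So 6 complete cycles are required.

6 cycles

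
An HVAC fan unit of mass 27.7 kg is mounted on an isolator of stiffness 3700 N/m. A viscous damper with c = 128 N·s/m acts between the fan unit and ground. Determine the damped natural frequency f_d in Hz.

ω_n = √(k/m) = √(3700/27.7) = 11.56 rad/s.
Critical damping c_c = 2√(k·m) = 2√(3700 × 27.7) = 640.3 N·s/m, so ζ = c/c_c = 128/640.3 = 0.1999.
ω_d = ω_n√(1 − ζ²) = 11.56 × √(1 − 0.0400) = 11.32 rad/s.
f_d = ω_d/(2π) = 1.802 Hz.

1.80 Hz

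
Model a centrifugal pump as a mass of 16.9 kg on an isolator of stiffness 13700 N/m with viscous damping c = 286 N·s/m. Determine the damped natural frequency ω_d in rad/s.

ω_n = √(k/m) = √(13700/16.9) = 28.47 rad/s.
Critical damping c_c = 2√(k·m) = 2√(13700 × 16.9) = 962.4 N·s/m, so ζ = c/c_c = 286/962.4 = 0.2972.
ω_d = ω_n√(1 − ζ²) = 28.47 × √(1 − 0.0883) = 27.19 rad/s.

27.2 rad/s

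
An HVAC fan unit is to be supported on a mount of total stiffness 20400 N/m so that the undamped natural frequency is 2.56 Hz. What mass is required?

78.8 kg

ω_n = 2πf_n = 2π × 2.56 = 16.08 rad/s.
m = k/ω_n² = 20400/16.08² = 20400/258.7 = 78.85 kg.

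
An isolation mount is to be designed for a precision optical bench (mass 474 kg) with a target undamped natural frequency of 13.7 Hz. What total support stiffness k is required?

3510000 N/m

ω_n = 2πf_n = 2π × 13.7 = 86.08 rad/s.
k = m·ω_n² = 474 × 86.08² = 474 × 7410 = 3512000 N/m.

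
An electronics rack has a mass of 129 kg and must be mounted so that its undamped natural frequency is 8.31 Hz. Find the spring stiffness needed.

ω_n = 2πf_n = 2π × 8.31 = 52.21 rad/s.
k = m·ω_n² = 129 × 52.21² = 129 × 2726 = 351700 N/m.

352000 N/m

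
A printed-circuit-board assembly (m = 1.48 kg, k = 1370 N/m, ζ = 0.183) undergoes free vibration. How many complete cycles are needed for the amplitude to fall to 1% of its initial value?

4 cycles

Logarithmic decrement δ = 2πζ/√(1 − ζ²) = 2π × 0.1830/√(1 − 0.0335) = 1.170.
x_n/x₀ = e^(−nδ) ≤ 0.01; take ln: n ≥ ln(1/0.01)/δ = 4.605/1.170 = 3.937.
So 4 complete cycles are required.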